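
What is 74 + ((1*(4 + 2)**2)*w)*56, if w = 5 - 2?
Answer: 6122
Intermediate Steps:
w = 3
74 + ((1*(4 + 2)**2)*w)*56 = 74 + ((1*(4 + 2)**2)*3)*56 = 74 + ((1*6**2)*3)*56 = 74 + ((1*36)*3)*56 = 74 + (36*3)*56 = 74 + 108*56 = 74 + 6048 = 6122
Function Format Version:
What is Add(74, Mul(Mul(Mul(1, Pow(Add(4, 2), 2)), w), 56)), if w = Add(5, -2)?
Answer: 6122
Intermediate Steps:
w = 3
Add(74, Mul(Mul(Mul(1, Pow(Add(4, 2), 2)), w), 56)) = Add(74, Mul(Mul(Mul(1, Pow(Add(4, 2), 2)), 3), 56)) = Add(74, Mul(Mul(Mul(1, Pow(6, 2)), 3), 56)) = Add(74, Mul(Mul(Mul(1, 36), 3), 56)) = Add(74, Mul(Mul(36, 3), 56)) = Add(74, Mul(108, 56)) = Add(74, 6048) = 6122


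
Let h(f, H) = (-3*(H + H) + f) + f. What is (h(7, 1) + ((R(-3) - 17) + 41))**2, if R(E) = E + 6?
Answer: 1225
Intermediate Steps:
R(E) = 6 + E
h(f, H) = -6*H + 2*f (h(f, H) = (-6*H + f) + f = (f - 6*H) + f = -6*H + 2*f)
(h(7, 1) + ((R(-3) - 17) + 41))**2 = ((-6*1 + 2*7) + (((6 - 3) - 17) + 41))**2 = ((-6 + 14) + ((3 - 17) + 41))**2 = (8 + (-14 + 41))**2 = (8 + 27)**2 = 35**2 = 1225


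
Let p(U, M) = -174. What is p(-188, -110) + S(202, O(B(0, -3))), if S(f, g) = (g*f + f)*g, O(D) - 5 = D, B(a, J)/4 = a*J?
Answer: 5886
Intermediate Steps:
B(a, J) = 4*J*a (B(a, J) = 4*(a*J) = 4*(J*a) = 4*J*a)
O(D) = 5 + D
S(f, g) = g*(f + f*g) (S(f, g) = (f*g + f)*g = (f + f*g)*g = g*(f + f*g))
p(-188, -110) + S(202, O(B(0, -3))) = -174 + 202*(5 + 4*(-3)*0)*(1 + (5 + 4*(-3)*0)) = -174 + 202*(5 + 0)*(1 + (5 + 0)) = -174 + 202*5*(1 + 5) = -174 + 202*5*6 = -174 + 6060 = 5886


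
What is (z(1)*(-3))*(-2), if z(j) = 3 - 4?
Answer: -6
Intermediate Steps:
z(j) = -1
(z(1)*(-3))*(-2) = -1*(-3)*(-2) = 3*(-2) = -6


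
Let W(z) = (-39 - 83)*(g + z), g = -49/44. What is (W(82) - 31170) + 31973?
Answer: -199433/22 ≈ -9065.1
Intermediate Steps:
g = -49/44 (g = -49*1/44 = -49/44 ≈ -1.1136)
W(z) = 2989/22 - 122*z (W(z) = (-39 - 83)*(-49/44 + z) = -122*(-49/44 + z) = 2989/22 - 122*z)
(W(82) - 31170) + 31973 = ((2989/22 - 122*82) - 31170) + 31973 = ((2989/22 - 10004) - 31170) + 31973 = (-217099/22 - 31170) + 31973 = -902839/22 + 31973 = -199433/22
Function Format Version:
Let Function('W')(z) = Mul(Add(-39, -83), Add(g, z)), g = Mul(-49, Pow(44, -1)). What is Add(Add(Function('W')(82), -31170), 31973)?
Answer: Rational(-199433, 22) ≈ -9065.1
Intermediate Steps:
g = Rational(-49, 44) (g = Mul(-49, Rational(1, 44)) = Rational(-49, 44) ≈ -1.1136)
Function('W')(z) = Add(Rational(2989, 22), Mul(-122, z)) (Function('W')(z) = Mul(Add(-39, -83), Add(Rational(-49, 44), z)) = Mul(-122, Add(Rational(-49, 44), z)) = Add(Rational(2989, 22), Mul(-122, z)))
Add(Add(Function('W')(82), -31170), 31973) = Add(Add(Add(Rational(2989, 22), Mul(-122, 82)), -31170), 31973) = Add(Add(Add(Rational(2989, 22), -10004), -31170), 31973) = Add(Add(Rational(-217099, 22), -31170), 31973) = Add(Rational(-902839, 22), 31973) = Rational(-199433, 22)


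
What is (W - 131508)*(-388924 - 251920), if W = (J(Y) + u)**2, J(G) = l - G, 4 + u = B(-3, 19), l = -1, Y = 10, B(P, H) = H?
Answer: 84265859248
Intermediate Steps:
u = 15 (u = -4 + 19 = 15)
J(G) = -1 - G
W = 16 (W = ((-1 - 1*10) + 15)**2 = ((-1 - 10) + 15)**2 = (-11 + 15)**2 = 4**2 = 16)
(W - 131508)*(-388924 - 251920) = (16 - 131508)*(-388924 - 251920) = -131492*(-640844) = 84265859248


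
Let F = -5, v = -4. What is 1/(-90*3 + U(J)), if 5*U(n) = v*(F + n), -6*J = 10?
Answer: -3/794 ≈ -0.0037783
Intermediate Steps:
J = -5/3 (J = -⅙*10 = -5/3 ≈ -1.6667)
U(n) = 4 - 4*n/5 (U(n) = (-4*(-5 + n))/5 = (20 - 4*n)/5 = 4 - 4*n/5)
1/(-90*3 + U(J)) = 1/(-90*3 + (4 - ⅘*(-5/3))) = 1/(-270 + (4 + 4/3)) = 1/(-270 + 16/3) = 1/(-794/3) = -3/794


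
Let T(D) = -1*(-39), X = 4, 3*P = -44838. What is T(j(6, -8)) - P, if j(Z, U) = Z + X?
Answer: 14985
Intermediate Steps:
P = -14946 (P = (⅓)*(-44838) = -14946)
j(Z, U) = 4 + Z (j(Z, U) = Z + 4 = 4 + Z)
T(D) = 39
T(j(6, -8)) - P = 39 - 1*(-14946) = 39 + 14946 = 14985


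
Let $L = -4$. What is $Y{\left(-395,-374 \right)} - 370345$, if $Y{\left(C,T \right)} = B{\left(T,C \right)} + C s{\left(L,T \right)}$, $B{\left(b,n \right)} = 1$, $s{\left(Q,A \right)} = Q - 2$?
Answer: $-367974$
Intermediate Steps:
$s{\left(Q,A \right)} = -2 + Q$ ($s{\left(Q,A \right)} = Q - 2 = -2 + Q$)
$Y{\left(C,T \right)} = 1 - 6 C$ ($Y{\left(C,T \right)} = 1 + C \left(-2 - 4\right) = 1 + C \left(-6\right) = 1 - 6 C$)
$Y{\left(-395,-374 \right)} - 370345 = \left(1 - -2370\right) - 370345 = \left(1 + 2370\right) - 370345 = 2371 - 370345 = -367974$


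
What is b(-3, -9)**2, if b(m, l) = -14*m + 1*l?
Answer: 1089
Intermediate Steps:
b(m, l) = l - 14*m (b(m, l) = -14*m + l = l - 14*m)
b(-3, -9)**2 = (-9 - 14*(-3))**2 = (-9 + 42)**2 = 33**2 = 1089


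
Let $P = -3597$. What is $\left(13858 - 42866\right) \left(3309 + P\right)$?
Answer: $8354304$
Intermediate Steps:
$\left(13858 - 42866\right) \left(3309 + P\right) = \left(13858 - 42866\right) \left(3309 - 3597\right) = \left(-29008\right) \left(-288\right) = 8354304$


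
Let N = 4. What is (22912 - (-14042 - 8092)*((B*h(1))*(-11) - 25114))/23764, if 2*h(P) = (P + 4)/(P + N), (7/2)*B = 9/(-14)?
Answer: -3890796029/166348 ≈ -23390.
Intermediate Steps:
B = -9/49 (B = 2*(9/(-14))/7 = 2*(9*(-1/14))/7 = (2/7)*(-9/14) = -9/49 ≈ -0.18367)
h(P) = 1/2 (h(P) = ((P + 4)/(P + 4))/2 = ((4 + P)/(4 + P))/2 = (1/2)*1 = 1/2)
(22912 - (-14042 - 8092)*((B*h(1))*(-11) - 25114))/23764 = (22912 - (-14042 - 8092)*(-9/49*1/2*(-11) - 25114))/23764 = (22912 - (-22134)*(-9/98*(-11) - 25114))*(1/23764) = (22912 - (-22134)*(99/98 - 25114))*(1/23764) = (22912 - (-22134)*(-2461073)/98)*(1/23764) = (22912 - 1*3890956413/7)*(1/23764) = (22912 - 3890956413/7)*(1/23764) = -3890796029/7*1/23764 = -3890796029/166348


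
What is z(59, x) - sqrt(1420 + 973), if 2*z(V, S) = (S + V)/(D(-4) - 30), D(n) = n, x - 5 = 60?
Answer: -31/17 - sqrt(2393) ≈ -50.742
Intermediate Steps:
x = 65 (x = 5 + 60 = 65)
z(V, S) = -S/68 - V/68 (z(V, S) = ((S + V)/(-4 - 30))/2 = ((S + V)/(-34))/2 = ((S + V)*(-1/34))/2 = (-S/34 - V/34)/2 = -S/68 - V/68)
z(59, x) - sqrt(1420 + 973) = (-1/68*65 - 1/68*59) - sqrt(1420 + 973) = (-65/68 - 59/68) - sqrt(2393) = -31/17 - sqrt(2393)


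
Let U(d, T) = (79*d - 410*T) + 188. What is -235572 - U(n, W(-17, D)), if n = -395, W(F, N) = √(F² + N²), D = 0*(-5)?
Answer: -197585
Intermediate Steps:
D = 0
U(d, T) = 188 - 410*T + 79*d (U(d, T) = (-410*T + 79*d) + 188 = 188 - 410*T + 79*d)
-235572 - U(n, W(-17, D)) = -235572 - (188 - 410*√((-17)² + 0²) + 79*(-395)) = -235572 - (188 - 410*√(289 + 0) - 31205) = -235572 - (188 - 410*√289 - 31205) = -235572 - (188 - 410*17 - 31205) = -235572 - (188 - 6970 - 31205) = -235572 - 1*(-37987) = -235572 + 37987 = -197585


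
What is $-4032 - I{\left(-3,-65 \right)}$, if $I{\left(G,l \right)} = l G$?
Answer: $-4227$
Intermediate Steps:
$I{\left(G,l \right)} = G l$
$-4032 - I{\left(-3,-65 \right)} = -4032 - \left(-3\right) \left(-65\right) = -4032 - 195 = -4227$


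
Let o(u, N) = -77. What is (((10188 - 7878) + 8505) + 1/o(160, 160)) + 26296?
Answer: 2857546/77 ≈ 37111.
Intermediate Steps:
(((10188 - 7878) + 8505) + 1/o(160, 160)) + 26296 = (((10188 - 7878) + 8505) + 1/(-77)) + 26296 = ((2310 + 8505) - 1/77) + 26296 = (10815 - 1/77) + 26296 = 832754/77 + 26296 = 2857546/77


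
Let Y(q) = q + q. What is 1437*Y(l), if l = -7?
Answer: -20118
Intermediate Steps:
Y(q) = 2*q
1437*Y(l) = 1437*(2*(-7)) = 1437*(-14) = -20118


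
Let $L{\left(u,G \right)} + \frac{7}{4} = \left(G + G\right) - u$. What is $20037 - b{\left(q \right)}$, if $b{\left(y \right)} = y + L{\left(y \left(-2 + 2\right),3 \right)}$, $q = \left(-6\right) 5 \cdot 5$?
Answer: $\frac{80731}{4} \approx 20183.0$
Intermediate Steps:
$L{\left(u,G \right)} = - \frac{7}{4} - u + 2 G$ ($L{\left(u,G \right)} = - \frac{7}{4} + \left(\left(G + G\right) - u\right) = - \frac{7}{4} + \left(2 G - u\right) = - \frac{7}{4} + \left(- u + 2 G\right) = - \frac{7}{4} - u + 2 G$)
$q = -150$ ($q = \left(-30\right) 5 = -150$)
$b{\left(y \right)} = \frac{17}{4} + y$ ($b{\left(y \right)} = y - \left(- \frac{17}{4} + y \left(-2 + 2\right)\right) = y - \left(- \frac{17}{4} + y 0\right) = y - - \frac{17}{4} = y + \left(- \frac{7}{4} + 0 + 6\right) = y + \frac{17}{4} = \frac{17}{4} + y$)
$20037 - b{\left(q \right)} = 20037 - \left(\frac{17}{4} - 150\right) = 20037 - - \frac{583}{4} = 20037 + \frac{583}{4} = \frac{80731}{4}$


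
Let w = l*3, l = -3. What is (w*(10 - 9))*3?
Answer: -27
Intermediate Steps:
w = -9 (w = -3*3 = -9)
(w*(10 - 9))*3 = -9*(10 - 9)*3 = -9*1*3 = -9*3 = -27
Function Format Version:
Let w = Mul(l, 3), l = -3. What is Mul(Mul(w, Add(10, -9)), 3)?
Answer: -27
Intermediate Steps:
w = -9 (w = Mul(-3, 3) = -9)
Mul(Mul(w, Add(10, -9)), 3) = Mul(Mul(-9, Add(10, -9)), 3) = Mul(Mul(-9, 1), 3) = Mul(-9, 3) = -27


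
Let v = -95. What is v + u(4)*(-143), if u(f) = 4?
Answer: -667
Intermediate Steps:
v + u(4)*(-143) = -95 + 4*(-143) = -95 - 572 = -667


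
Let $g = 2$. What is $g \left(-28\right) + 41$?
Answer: $-15$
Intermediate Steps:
$g \left(-28\right) + 41 = 2 \left(-28\right) + 41 = -56 + 41 = -15$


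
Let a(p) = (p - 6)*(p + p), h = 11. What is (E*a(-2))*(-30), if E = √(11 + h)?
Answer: -960*√22 ≈ -4502.8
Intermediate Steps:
E = √22 (E = √(11 + 11) = √22 ≈ 4.6904)
a(p) = 2*p*(-6 + p) (a(p) = (-6 + p)*(2*p) = 2*p*(-6 + p))
(E*a(-2))*(-30) = (√22*(2*(-2)*(-6 - 2)))*(-30) = (√22*(2*(-2)*(-8)))*(-30) = (√22*32)*(-30) = (32*√22)*(-30) = -960*√22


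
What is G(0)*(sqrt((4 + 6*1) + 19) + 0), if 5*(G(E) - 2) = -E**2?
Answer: 2*sqrt(29) ≈ 10.770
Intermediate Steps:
G(E) = 2 - E**2/5 (G(E) = 2 + (-E**2)/5 = 2 - E**2/5)
G(0)*(sqrt((4 + 6*1) + 19) + 0) = (2 - 1/5*0**2)*(sqrt((4 + 6*1) + 19) + 0) = (2 - 1/5*0)*(sqrt((4 + 6) + 19) + 0) = (2 + 0)*(sqrt(10 + 19) + 0) = 2*(sqrt(29) + 0) = 2*sqrt(29)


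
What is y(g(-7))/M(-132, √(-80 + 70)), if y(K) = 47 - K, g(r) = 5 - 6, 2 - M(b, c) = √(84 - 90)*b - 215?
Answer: 10416/151633 - 6336*I*√6/151633 ≈ 0.068692 - 0.10235*I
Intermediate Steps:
M(b, c) = 217 - I*b*√6 (M(b, c) = 2 - (√(84 - 90)*b - 215) = 2 - (√(-6)*b - 215) = 2 - ((I*√6)*b - 215) = 2 - (I*b*√6 - 215) = 2 - (-215 + I*b*√6) = 2 + (215 - I*b*√6) = 217 - I*b*√6)
g(r) = -1
y(g(-7))/M(-132, √(-80 + 70)) = (47 - 1*(-1))/(217 - 1*I*(-132)*√6) = (47 + 1)/(217 + 132*I*√6) = 48/(217 + 132*I*√6)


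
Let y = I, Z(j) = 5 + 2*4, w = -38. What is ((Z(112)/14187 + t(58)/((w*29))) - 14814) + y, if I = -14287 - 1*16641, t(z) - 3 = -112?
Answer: -715132252199/15634074 ≈ -45742.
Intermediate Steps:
t(z) = -109 (t(z) = 3 - 112 = -109)
Z(j) = 13 (Z(j) = 5 + 8 = 13)
I = -30928 (I = -14287 - 16641 = -30928)
y = -30928
((Z(112)/14187 + t(58)/((w*29))) - 14814) + y = ((13/14187 - 109/((-38*29))) - 14814) - 30928 = ((13*(1/14187) - 109/(-1102)) - 14814) - 30928 = ((13/14187 - 109*(-1/1102)) - 14814) - 30928 = ((13/14187 + 109/1102) - 14814) - 30928 = (1560709/15634074 - 14814) - 30928 = -231601611527/15634074 - 30928 = -715132252199/15634074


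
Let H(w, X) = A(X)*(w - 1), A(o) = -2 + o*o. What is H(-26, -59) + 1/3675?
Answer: -345203774/3675 ≈ -93933.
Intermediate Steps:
A(o) = -2 + o²
H(w, X) = (-1 + w)*(-2 + X²) (H(w, X) = (-2 + X²)*(w - 1) = (-2 + X²)*(-1 + w) = (-1 + w)*(-2 + X²))
H(-26, -59) + 1/3675 = (-1 - 26)*(-2 + (-59)²) + 1/3675 = -27*(-2 + 3481) + 1/3675 = -27*3479 + 1/3675 = -93933 + 1/3675 = -345203774/3675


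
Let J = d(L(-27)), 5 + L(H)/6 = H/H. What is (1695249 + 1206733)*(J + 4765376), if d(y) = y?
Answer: 13828965727664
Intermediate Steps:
L(H) = -24 (L(H) = -30 + 6*(H/H) = -30 + 6*1 = -30 + 6 = -24)
J = -24
(1695249 + 1206733)*(J + 4765376) = (1695249 + 1206733)*(-24 + 4765376) = 2901982*4765352 = 13828965727664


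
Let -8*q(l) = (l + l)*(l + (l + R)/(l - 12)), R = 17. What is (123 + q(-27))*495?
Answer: -1480545/52 ≈ -28472.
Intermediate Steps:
q(l) = -l*(l + (17 + l)/(-12 + l))/4 (q(l) = -(l + l)*(l + (l + 17)/(l - 12))/8 = -2*l*(l + (17 + l)/(-12 + l))/8 = -l*(l + (17 + l)/(-12 + l))/4)
(123 + q(-27))*495 = (123 + (¼)*(-27)*(-17 - 1*(-27)² + 11*(-27))/(-12 - 27))*495 = (123 + (¼)*(-27)*(-17 - 1*729 - 297)/(-39))*495 = (123 + (¼)*(-27)*(-1/39)*(-17 - 729 - 297))*495 = (123 + (¼)*(-27)*(-1/39)*(-1043))*495 = (123 - 9387/52)*495 = -2991/52*495 = -1480545/52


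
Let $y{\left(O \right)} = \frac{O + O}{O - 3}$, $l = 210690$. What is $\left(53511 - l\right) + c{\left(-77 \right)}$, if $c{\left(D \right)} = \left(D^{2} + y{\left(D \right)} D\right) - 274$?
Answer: $- \frac{6066889}{40} \approx -1.5167 \cdot 10^{5}$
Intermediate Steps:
$y{\left(O \right)} = \frac{2 O}{-3 + O}$
$c{\left(D \right)} = -274 + D^{2} + \frac{2 D^{2}}{-3 + D}$ ($c{\left(D \right)} = \left(D^{2} + \frac{2 D}{-3 + D} D\right) - 274 = \left(D^{2} + \frac{2 D^{2}}{-3 + D}\right) - 274 = -274 + D^{2} + \frac{2 D^{2}}{-3 + D}$)
$\left(53511 - l\right) + c{\left(-77 \right)} = \left(53511 - 210690\right) + \frac{822 + \left(-77\right)^{3} - \left(-77\right)^{2} - -21098}{-3 - 77} = \left(53511 - 210690\right) + \frac{822 - 456533 - 5929 + 21098}{-80} = -157179 - \frac{822 - 456533 - 5929 + 21098}{80} = -157179 - - \frac{220271}{40} = -157179 + \frac{220271}{40} = - \frac{6066889}{40}$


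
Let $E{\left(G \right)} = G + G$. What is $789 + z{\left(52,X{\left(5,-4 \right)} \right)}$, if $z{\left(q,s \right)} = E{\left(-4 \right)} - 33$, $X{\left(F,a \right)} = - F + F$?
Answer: $748$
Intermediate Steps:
$X{\left(F,a \right)} = 0$
$E{\left(G \right)} = 2 G$
$z{\left(q,s \right)} = -41$ ($z{\left(q,s \right)} = 2 \left(-4\right) - 33 = -8 - 33 = -41$)
$789 + z{\left(52,X{\left(5,-4 \right)} \right)} = 789 - 41 = 748$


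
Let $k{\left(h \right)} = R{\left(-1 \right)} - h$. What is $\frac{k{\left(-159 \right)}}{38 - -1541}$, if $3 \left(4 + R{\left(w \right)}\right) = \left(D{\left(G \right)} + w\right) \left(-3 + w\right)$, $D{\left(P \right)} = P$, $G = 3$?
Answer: $\frac{457}{4737} \approx 0.096475$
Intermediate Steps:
$R{\left(w \right)} = -4 + \frac{\left(-3 + w\right) \left(3 + w\right)}{3}$ ($R{\left(w \right)} = -4 + \frac{\left(3 + w\right) \left(-3 + w\right)}{3} = -4 + \frac{\left(-3 + w\right) \left(3 + w\right)}{3}$)
$k{\left(h \right)} = - \frac{20}{3} - h$ ($k{\left(h \right)} = \left(-7 + \frac{\left(-1\right)^{2}}{3}\right) - h = \left(-7 + \frac{1}{3} \cdot 1\right) - h = \left(-7 + \frac{1}{3}\right) - h = - \frac{20}{3} - h$)
$\frac{k{\left(-159 \right)}}{38 - -1541} = \frac{- \frac{20}{3} - -159}{38 - -1541} = \frac{- \frac{20}{3} + 159}{38 + 1541} = \frac{457}{3 \cdot 1579} = \frac{457}{3} \cdot \frac{1}{1579} = \frac{457}{4737}$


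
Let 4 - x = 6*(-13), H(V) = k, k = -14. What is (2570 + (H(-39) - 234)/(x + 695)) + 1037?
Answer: 2802391/777 ≈ 3606.7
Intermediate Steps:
H(V) = -14
x = 82 (x = 4 - 6*(-13) = 4 - 1*(-78) = 4 + 78 = 82)
(2570 + (H(-39) - 234)/(x + 695)) + 1037 = (2570 + (-14 - 234)/(82 + 695)) + 1037 = (2570 - 248/777) + 1037 = 1996642/777 + 1037 = 2802391/777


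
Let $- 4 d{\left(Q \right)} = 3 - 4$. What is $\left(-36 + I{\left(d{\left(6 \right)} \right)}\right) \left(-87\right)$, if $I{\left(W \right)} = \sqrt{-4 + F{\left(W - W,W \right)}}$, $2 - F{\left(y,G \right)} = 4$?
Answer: $3132 - 87 i \sqrt{6} \approx 3132.0 - 213.11 i$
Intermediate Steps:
$F{\left(y,G \right)} = -2$ ($F{\left(y,G \right)} = 2 - 4 = -2$)
$d{\left(Q \right)} = \frac{1}{4}$ ($d{\left(Q \right)} = - \frac{3 - 4}{4} = \left(- \frac{1}{4}\right) \left(-1\right) = \frac{1}{4}$)
$I{\left(W \right)} = i \sqrt{6}$ ($I{\left(W \right)} = \sqrt{-4 - 2} = \sqrt{-6} = i \sqrt{6}$)
$\left(-36 + I{\left(d{\left(6 \right)} \right)}\right) \left(-87\right) = \left(-36 + i \sqrt{6}\right) \left(-87\right) = 3132 - 87 i \sqrt{6}$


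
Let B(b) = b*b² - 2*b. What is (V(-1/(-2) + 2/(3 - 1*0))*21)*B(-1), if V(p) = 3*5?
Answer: 315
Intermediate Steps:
B(b) = b³ - 2*b
V(p) = 15
(V(-1/(-2) + 2/(3 - 1*0))*21)*B(-1) = (15*21)*(-(-2 + (-1)²)) = 315*(-(-2 + 1)) = 315*(-1*(-1)) = 315*1 = 315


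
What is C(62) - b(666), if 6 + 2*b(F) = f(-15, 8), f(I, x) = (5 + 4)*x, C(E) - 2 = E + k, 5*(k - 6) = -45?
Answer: 28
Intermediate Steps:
k = -3 (k = 6 + (1/5)*(-45) = 6 - 9 = -3)
C(E) = -1 + E (C(E) = 2 + (E - 3) = 2 + (-3 + E) = -1 + E)
f(I, x) = 9*x
b(F) = 33 (b(F) = -3 + (9*8)/2 = -3 + (1/2)*72 = -3 + 36 = 33)
C(62) - b(666) = (-1 + 62) - 1*33 = 61 - 33 = 28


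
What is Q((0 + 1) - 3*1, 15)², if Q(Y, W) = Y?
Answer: 4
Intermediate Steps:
Q((0 + 1) - 3*1, 15)² = ((0 + 1) - 3*1)² = (1 - 3)² = (-2)² = 4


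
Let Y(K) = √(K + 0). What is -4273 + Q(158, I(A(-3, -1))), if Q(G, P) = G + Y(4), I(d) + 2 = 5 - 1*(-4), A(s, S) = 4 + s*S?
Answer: -4113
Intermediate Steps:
A(s, S) = 4 + S*s
Y(K) = √K
I(d) = 7 (I(d) = -2 + (5 - 1*(-4)) = -2 + (5 + 4) = -2 + 9 = 7)
Q(G, P) = 2 + G (Q(G, P) = G + √4 = G + 2 = 2 + G)
-4273 + Q(158, I(A(-3, -1))) = -4273 + (2 + 158) = -4273 + 160 = -4113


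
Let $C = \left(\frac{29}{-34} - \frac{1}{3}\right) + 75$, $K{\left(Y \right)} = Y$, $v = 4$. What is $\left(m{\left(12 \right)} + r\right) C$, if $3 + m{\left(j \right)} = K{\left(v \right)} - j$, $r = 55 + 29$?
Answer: $\frac{549617}{102} \approx 5388.4$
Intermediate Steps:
$r = 84$
$C = \frac{7529}{102}$ ($C = \left(29 \left(- \frac{1}{34}\right) - \frac{1}{3}\right) + 75 = \left(- \frac{29}{34} - \frac{1}{3}\right) + 75 = - \frac{121}{102} + 75 = \frac{7529}{102} \approx 73.814$)
$m{\left(j \right)} = 1 - j$ ($m{\left(j \right)} = -3 - \left(-4 + j\right) = 1 - j$)
$\left(m{\left(12 \right)} + r\right) C = \left(\left(1 - 12\right) + 84\right) \frac{7529}{102} = \left(-11 + 84\right) \frac{7529}{102} = 73 \cdot \frac{7529}{102} = \frac{549617}{102}$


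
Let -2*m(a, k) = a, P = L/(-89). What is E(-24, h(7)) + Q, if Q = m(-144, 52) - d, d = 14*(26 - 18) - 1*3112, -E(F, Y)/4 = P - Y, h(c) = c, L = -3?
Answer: 275888/89 ≈ 3099.9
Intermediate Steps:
P = 3/89 (P = -3/(-89) = -3*(-1/89) = 3/89 ≈ 0.033708)
m(a, k) = -a/2
E(F, Y) = -12/89 + 4*Y (E(F, Y) = -4*(3/89 - Y) = -12/89 + 4*Y)
d = -3000 (d = 14*8 - 3112 = 112 - 3112 = -3000)
Q = 3072 (Q = -½*(-144) - 1*(-3000) = 72 + 3000 = 3072)
E(-24, h(7)) + Q = (-12/89 + 4*7) + 3072 = (-12/89 + 28) + 3072 = 2480/89 + 3072 = 275888/89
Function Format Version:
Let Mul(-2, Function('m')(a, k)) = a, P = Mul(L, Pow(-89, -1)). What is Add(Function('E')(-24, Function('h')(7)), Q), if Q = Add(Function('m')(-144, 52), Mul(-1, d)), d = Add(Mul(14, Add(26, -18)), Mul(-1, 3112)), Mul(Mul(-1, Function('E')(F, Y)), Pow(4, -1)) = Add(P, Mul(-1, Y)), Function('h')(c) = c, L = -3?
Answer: Rational(275888, 89) ≈ 3099.9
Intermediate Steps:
P = Rational(3, 89) (P = Mul(-3, Pow(-89, -1)) = Mul(-3, Rational(-1, 89)) = Rational(3, 89) ≈ 0.033708)
Function('m')(a, k) = Mul(Rational(-1, 2), a)
Function('E')(F, Y) = Add(Rational(-12, 89), Mul(4, Y)) (Function('E')(F, Y) = Mul(-4, Add(Rational(3, 89), Mul(-1, Y))) = Add(Rational(-12, 89), Mul(4, Y)))
d = -3000 (d = Add(Mul(14, 8), -3112) = Add(112, -3112) = -3000)
Q = 3072 (Q = Add(Mul(Rational(-1, 2), -144), Mul(-1, -3000)) = Add(72, 3000) = 3072)
Add(Function('E')(-24, Function('h')(7)), Q) = Add(Add(Rational(-12, 89), Mul(4, 7)), 3072) = Add(Add(Rational(-12, 89), 28), 3072) = Add(Rational(2480, 89), 3072) = Rational(275888, 89)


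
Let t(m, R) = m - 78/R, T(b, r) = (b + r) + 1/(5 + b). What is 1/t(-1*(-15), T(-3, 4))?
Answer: -1/37 ≈ -0.027027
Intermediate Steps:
T(b, r) = b + r + 1/(5 + b)
1/t(-1*(-15), T(-3, 4)) = 1/(-1*(-15) - 78*(5 - 3)/(1 + (-3)² + 5*(-3) + 5*4 - 3*4)) = 1/(15 - 78*2/(1 + 9 - 15 + 20 - 12)) = 1/(15 - 78/((½)*3)) = 1/(15 - 78/3/2) = 1/(15 - 78*⅔) = 1/(15 - 52) = 1/(-37) = -1/37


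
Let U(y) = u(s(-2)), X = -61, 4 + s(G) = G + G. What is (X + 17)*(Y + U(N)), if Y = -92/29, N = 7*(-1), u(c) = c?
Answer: 14256/29 ≈ 491.59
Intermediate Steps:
s(G) = -4 + 2*G (s(G) = -4 + (G + G) = -4 + 2*G)
N = -7
U(y) = -8 (U(y) = -4 + 2*(-2) = -4 - 4 = -8)
Y = -92/29 (Y = -92*1/29 = -92/29 ≈ -3.1724)
(X + 17)*(Y + U(N)) = (-61 + 17)*(-92/29 - 8) = -44*(-324/29) = 14256/29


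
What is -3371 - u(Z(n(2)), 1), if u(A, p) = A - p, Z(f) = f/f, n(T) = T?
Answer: -3371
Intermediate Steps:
Z(f) = 1
-3371 - u(Z(n(2)), 1) = -3371 - (1 - 1*1) = -3371 - (1 - 1) = -3371 - 1*0 = -3371 + 0 = -3371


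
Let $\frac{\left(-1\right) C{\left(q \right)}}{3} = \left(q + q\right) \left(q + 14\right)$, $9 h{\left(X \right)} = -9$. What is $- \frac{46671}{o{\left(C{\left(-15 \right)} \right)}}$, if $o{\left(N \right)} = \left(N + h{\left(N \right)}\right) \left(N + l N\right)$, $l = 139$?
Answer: $- \frac{15557}{382200} \approx -0.040704$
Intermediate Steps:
$h{\left(X \right)} = -1$ ($h{\left(X \right)} = \frac{1}{9} \left(-9\right) = -1$)
$C{\left(q \right)} = - 6 q \left(14 + q\right)$ ($C{\left(q \right)} = - 3 \left(q + q\right) \left(q + 14\right) = - 3 \cdot 2 q \left(14 + q\right) = - 6 q \left(14 + q\right)$)
$o{\left(N \right)} = 140 N \left(-1 + N\right)$ ($o{\left(N \right)} = \left(N - 1\right) \left(N + 139 N\right) = \left(-1 + N\right) 140 N = 140 N \left(-1 + N\right)$)
$- \frac{46671}{o{\left(C{\left(-15 \right)} \right)}} = - \frac{46671}{140 \left(\left(-6\right) \left(-15\right) \left(14 - 15\right)\right) \left(-1 - - 90 \left(14 - 15\right)\right)} = - \frac{46671}{140 \left(\left(-6\right) \left(-15\right) \left(-1\right)\right) \left(-1 - \left(-90\right) \left(-1\right)\right)} = - \frac{46671}{140 \left(-90\right) \left(-1 - 90\right)} = - \frac{46671}{140 \left(-90\right) \left(-91\right)} = - \frac{46671}{1146600} = \left(-46671\right) \frac{1}{1146600} = - \frac{15557}{382200}$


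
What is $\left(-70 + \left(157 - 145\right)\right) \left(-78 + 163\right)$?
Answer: $-4930$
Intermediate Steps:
$\left(-70 + \left(157 - 145\right)\right) \left(-78 + 163\right) = \left(-70 + 12\right) 85 = \left(-58\right) 85 = -4930$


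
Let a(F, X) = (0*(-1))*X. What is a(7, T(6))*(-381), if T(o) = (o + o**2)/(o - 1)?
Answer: 0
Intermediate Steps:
T(o) = (o + o**2)/(-1 + o)
a(F, X) = 0 (a(F, X) = 0*X = 0)
a(7, T(6))*(-381) = 0*(-381) = 0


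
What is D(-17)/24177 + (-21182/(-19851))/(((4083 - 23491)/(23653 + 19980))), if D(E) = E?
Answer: -1241764442111/517479414712 ≈ -2.3996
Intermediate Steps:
D(-17)/24177 + (-21182/(-19851))/(((4083 - 23491)/(23653 + 19980))) = -17/24177 + (-21182/(-19851))/(((4083 - 23491)/(23653 + 19980))) = -17*1/24177 + (-21182*(-1/19851))/((-19408/43633)) = -17/24177 + 21182/(19851*((-19408*1/43633))) = -17/24177 + 21182/(19851*(-19408/43633)) = -17/24177 + (21182/19851)*(-43633/19408) = -17/24177 - 462117103/192634104 = -1241764442111/517479414712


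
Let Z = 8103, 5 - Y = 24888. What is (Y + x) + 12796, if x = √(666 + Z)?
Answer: -12087 + √8769 ≈ -11993.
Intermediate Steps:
Y = -24883 (Y = 5 - 1*24888 = 5 - 24888 = -24883)
x = √8769 (x = √(666 + 8103) = √8769 ≈ 93.643)
(Y + x) + 12796 = (-24883 + √8769) + 12796 = -12087 + √8769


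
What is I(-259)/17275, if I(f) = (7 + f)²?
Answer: 63504/17275 ≈ 3.6761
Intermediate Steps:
I(-259)/17275 = (7 - 259)²/17275 = (-252)²*(1/17275) = 63504*(1/17275) = 63504/17275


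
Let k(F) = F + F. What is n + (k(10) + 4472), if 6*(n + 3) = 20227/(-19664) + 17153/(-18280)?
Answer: 1210116571391/269593440 ≈ 4488.7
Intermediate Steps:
k(F) = 2*F
n = -897161089/269593440 (n = -3 + (20227/(-19664) + 17153/(-18280))/6 = -3 + (20227*(-1/19664) + 17153*(-1/18280))/6 = -3 + (-20227/19664 - 17153/18280)/6 = -3 + (⅙)*(-88380769/44932240) = -3 - 88380769/269593440 = -897161089/269593440 ≈ -3.3278)
n + (k(10) + 4472) = -897161089/269593440 + (2*10 + 4472) = -897161089/269593440 + (20 + 4472) = -897161089/269593440 + 4492 = 1210116571391/269593440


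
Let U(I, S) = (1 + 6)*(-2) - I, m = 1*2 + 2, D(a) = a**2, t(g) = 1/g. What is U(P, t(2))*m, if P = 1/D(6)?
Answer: -505/9 ≈ -56.111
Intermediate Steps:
m = 4 (m = 2 + 2 = 4)
P = 1/36 (P = 1/(6**2) = 1/36 ≈ 0.027778)
U(I, S) = -14 - I (U(I, S) = 7*(-2) - I = -14 - I)
U(P, t(2))*m = (-14 - 1*1/36)*4 = (-14 - 1/36)*4 = -505/36*4 = -505/9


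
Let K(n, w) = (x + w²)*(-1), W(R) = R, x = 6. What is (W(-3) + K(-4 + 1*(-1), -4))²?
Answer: 625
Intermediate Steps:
K(n, w) = -6 - w² (K(n, w) = (6 + w²)*(-1) = -6 - w²)
(W(-3) + K(-4 + 1*(-1), -4))² = (-3 + (-6 - 1*(-4)²))² = (-3 + (-6 - 1*16))² = (-3 + (-6 - 16))² = (-3 - 22)² = (-25)² = 625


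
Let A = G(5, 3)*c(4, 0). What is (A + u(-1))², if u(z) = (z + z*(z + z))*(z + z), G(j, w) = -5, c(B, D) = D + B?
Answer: 484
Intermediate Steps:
c(B, D) = B + D
A = -20 (A = -5*(4 + 0) = -5*4 = -20)
u(z) = 2*z*(z + 2*z²) (u(z) = (z + z*(2*z))*(2*z) = (z + 2*z²)*(2*z) = 2*z*(z + 2*z²))
(A + u(-1))² = (-20 + (-1)²*(2 + 4*(-1)))² = (-20 + 1*(2 - 4))² = (-20 + 1*(-2))² = (-20 - 2)² = (-22)² = 484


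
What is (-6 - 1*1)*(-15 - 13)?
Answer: 196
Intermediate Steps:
(-6 - 1*1)*(-15 - 13) = (-6 - 1)*(-28) = -7*(-28) = 196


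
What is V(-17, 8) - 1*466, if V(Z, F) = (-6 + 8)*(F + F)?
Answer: -434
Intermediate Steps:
V(Z, F) = 4*F (V(Z, F) = 2*(2*F) = 4*F)
V(-17, 8) - 1*466 = 4*8 - 1*466 = 32 - 466 = -434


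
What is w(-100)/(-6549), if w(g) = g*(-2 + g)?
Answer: -3400/2183 ≈ -1.5575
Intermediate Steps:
w(-100)/(-6549) = -100*(-2 - 100)/(-6549) = -100*(-102)*(-1/6549) = 10200*(-1/6549) = -3400/2183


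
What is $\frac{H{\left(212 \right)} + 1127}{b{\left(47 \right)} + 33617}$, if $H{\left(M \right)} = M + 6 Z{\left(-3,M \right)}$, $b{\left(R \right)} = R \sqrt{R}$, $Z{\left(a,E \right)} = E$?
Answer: $\frac{87773987}{1129998866} - \frac{122717 \sqrt{47}}{1129998866} \approx 0.076932$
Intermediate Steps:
$b{\left(R \right)} = R^{\frac{3}{2}}$
$H{\left(M \right)} = 7 M$ ($H{\left(M \right)} = M + 6 M = 7 M$)
$\frac{H{\left(212 \right)} + 1127}{b{\left(47 \right)} + 33617} = \frac{7 \cdot 212 + 1127}{47^{\frac{3}{2}} + 33617} = \frac{1484 + 1127}{47 \sqrt{47} + 33617} = \frac{2611}{33617 + 47 \sqrt{47}}$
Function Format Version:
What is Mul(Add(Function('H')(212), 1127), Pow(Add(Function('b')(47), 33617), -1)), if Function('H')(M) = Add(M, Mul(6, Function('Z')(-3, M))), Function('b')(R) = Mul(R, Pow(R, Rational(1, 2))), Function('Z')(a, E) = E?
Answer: Add(Rational(87773987, 1129998866), Mul(Rational(-122717, 1129998866), Pow(47, Rational(1, 2)))) ≈ 0.076932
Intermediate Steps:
Function('b')(R) = Pow(R, Rational(3, 2))
Function('H')(M) = Mul(7, M) (Function('H')(M) = Add(M, Mul(6, M)) = Mul(7, M))
Mul(Add(Function('H')(212), 1127), Pow(Add(Function('b')(47), 33617), -1)) = Mul(Add(Mul(7, 212), 1127), Pow(Add(Pow(47, Rational(3, 2)), 33617), -1)) = Mul(Add(1484, 1127), Pow(Add(Mul(47, Pow(47, Rational(1, 2))), 33617), -1)) = Mul(2611, Pow(Add(33617, Mul(47, Pow(47, Rational(1, 2)))), -1))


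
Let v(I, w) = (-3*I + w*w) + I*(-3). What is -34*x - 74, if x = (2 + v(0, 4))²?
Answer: -11090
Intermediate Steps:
v(I, w) = w² - 6*I (v(I, w) = (-3*I + w²) - 3*I = (w² - 3*I) - 3*I = w² - 6*I)
x = 324 (x = (2 + (4² - 6*0))² = (2 + (16 + 0))² = (2 + 16)² = 18² = 324)
-34*x - 74 = -34*324 - 74 = -11016 - 74 = -11090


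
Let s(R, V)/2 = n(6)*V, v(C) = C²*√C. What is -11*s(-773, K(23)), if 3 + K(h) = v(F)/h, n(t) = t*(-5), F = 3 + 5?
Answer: -1980 + 84480*√2/23 ≈ 3214.5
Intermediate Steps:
F = 8
v(C) = C^(5/2)
n(t) = -5*t
K(h) = -3 + 128*√2/h (K(h) = -3 + 8^(5/2)/h = -3 + (128*√2)/h = -3 + 128*√2/h)
s(R, V) = -60*V (s(R, V) = 2*((-5*6)*V) = 2*(-30*V) = -60*V)
-11*s(-773, K(23)) = -(-660)*(-3 + 128*√2/23) = -11*(180 - 7680*√2/23) = -1980 + 84480*√2/23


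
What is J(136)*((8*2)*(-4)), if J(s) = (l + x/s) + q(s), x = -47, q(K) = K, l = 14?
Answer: -162824/17 ≈ -9577.9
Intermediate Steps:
J(s) = 14 + s - 47/s (J(s) = (14 - 47/s) + s = 14 + s - 47/s)
J(136)*((8*2)*(-4)) = (14 + 136 - 47/136)*((8*2)*(-4)) = (14 + 136 - 47*1/136)*(16*(-4)) = (14 + 136 - 47/136)*(-64) = (20353/136)*(-64) = -162824/17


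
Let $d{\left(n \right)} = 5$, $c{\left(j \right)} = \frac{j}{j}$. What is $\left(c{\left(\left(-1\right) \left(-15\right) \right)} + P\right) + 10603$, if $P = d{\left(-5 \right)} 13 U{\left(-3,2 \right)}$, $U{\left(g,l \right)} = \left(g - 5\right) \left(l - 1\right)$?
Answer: $10084$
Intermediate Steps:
$U{\left(g,l \right)} = \left(-1 + l\right) \left(-5 + g\right)$ ($U{\left(g,l \right)} = \left(-5 + g\right) \left(-1 + l\right) = \left(-1 + l\right) \left(-5 + g\right)$)
$c{\left(j \right)} = 1$
$P = -520$ ($P = 5 \cdot 13 \left(5 - -3 - 10 - 6\right) = 65 \left(5 + 3 - 10 - 6\right) = 65 \left(-8\right) = -520$)
$\left(c{\left(\left(-1\right) \left(-15\right) \right)} + P\right) + 10603 = \left(1 - 520\right) + 10603 = -519 + 10603 = 10084$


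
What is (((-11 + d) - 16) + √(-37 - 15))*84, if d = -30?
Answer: -4788 + 168*I*√13 ≈ -4788.0 + 605.73*I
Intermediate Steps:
(((-11 + d) - 16) + √(-37 - 15))*84 = (((-11 - 30) - 16) + √(-37 - 15))*84 = ((-41 - 16) + √(-52))*84 = (-57 + 2*I*√13)*84 = -4788 + 168*I*√13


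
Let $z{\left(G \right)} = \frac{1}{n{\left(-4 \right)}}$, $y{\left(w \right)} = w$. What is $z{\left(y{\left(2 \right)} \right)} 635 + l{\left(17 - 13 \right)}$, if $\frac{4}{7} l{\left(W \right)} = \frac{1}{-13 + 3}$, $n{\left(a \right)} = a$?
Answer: $- \frac{6357}{40} \approx -158.93$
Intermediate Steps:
$l{\left(W \right)} = - \frac{7}{40}$ ($l{\left(W \right)} = \frac{7}{4 \left(-13 + 3\right)} = \frac{7}{4 \left(-10\right)} = \frac{7}{4} \left(- \frac{1}{10}\right) = - \frac{7}{40}$)
$z{\left(G \right)} = - \frac{1}{4}$ ($z{\left(G \right)} = \frac{1}{-4} = - \frac{1}{4}$)
$z{\left(y{\left(2 \right)} \right)} 635 + l{\left(17 - 13 \right)} = \left(- \frac{1}{4}\right) 635 - \frac{7}{40} = - \frac{635}{4} - \frac{7}{40} = - \frac{6357}{40}$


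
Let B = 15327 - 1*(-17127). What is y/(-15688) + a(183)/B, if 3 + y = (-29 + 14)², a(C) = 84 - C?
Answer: -6575/382236 ≈ -0.017201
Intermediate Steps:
B = 32454 (B = 15327 + 17127 = 32454)
y = 222 (y = -3 + (-29 + 14)² = -3 + (-15)² = -3 + 225 = 222)
y/(-15688) + a(183)/B = 222/(-15688) + (84 - 1*183)/32454 = 222*(-1/15688) + (84 - 183)*(1/32454) = -3/212 - 99*1/32454 = -3/212 - 11/3606 = -6575/382236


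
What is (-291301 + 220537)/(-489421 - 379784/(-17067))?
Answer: 1207729188/8352568423 ≈ 0.14459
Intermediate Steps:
(-291301 + 220537)/(-489421 - 379784/(-17067)) = -70764/(-489421 - 379784*(-1/17067)) = -70764/(-489421 + 379784/17067) = -70764/(-8352568423/17067) = -70764*(-17067/8352568423) = 1207729188/8352568423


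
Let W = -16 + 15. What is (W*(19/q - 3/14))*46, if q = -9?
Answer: 6739/63 ≈ 106.97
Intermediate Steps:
W = -1
(W*(19/q - 3/14))*46 = -(19/(-9) - 3/14)*46 = -(19*(-⅑) - 3*1/14)*46 = -(-19/9 - 3/14)*46 = -1*(-293/126)*46 = (293/126)*46 = 6739/63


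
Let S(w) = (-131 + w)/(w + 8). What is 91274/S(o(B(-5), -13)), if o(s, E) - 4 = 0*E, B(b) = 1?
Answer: -1095288/127 ≈ -8624.3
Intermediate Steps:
o(s, E) = 4 (o(s, E) = 4 + 0*E = 4 + 0 = 4)
S(w) = (-131 + w)/(8 + w)
91274/S(o(B(-5), -13)) = 91274/(((-131 + 4)/(8 + 4))) = 91274/((-127/12)) = 91274/(((1/12)*(-127))) = 91274/(-127/12) = 91274*(-12/127) = -1095288/127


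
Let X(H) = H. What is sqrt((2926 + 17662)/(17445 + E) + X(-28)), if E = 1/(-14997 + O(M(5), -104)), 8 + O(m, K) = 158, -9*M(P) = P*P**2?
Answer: 13*I*sqrt(2661513950560234)/129502957 ≈ 5.1788*I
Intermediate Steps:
M(P) = -P**3/9 (M(P) = -P*P**2/9 = -P**3/9)
O(m, K) = 150 (O(m, K) = -8 + 158 = 150)
E = -1/14847 (E = 1/(-14997 + 150) = 1/(-14847) = -1/14847 ≈ -6.7354e-5)
sqrt((2926 + 17662)/(17445 + E) + X(-28)) = sqrt((2926 + 17662)/(17445 - 1/14847) - 28) = sqrt(20588/(259005914/14847) - 28) = sqrt(20588*(14847/259005914) - 28) = sqrt(152835018/129502957 - 28) = sqrt(-3473247778/129502957) = 13*I*sqrt(2661513950560234)/129502957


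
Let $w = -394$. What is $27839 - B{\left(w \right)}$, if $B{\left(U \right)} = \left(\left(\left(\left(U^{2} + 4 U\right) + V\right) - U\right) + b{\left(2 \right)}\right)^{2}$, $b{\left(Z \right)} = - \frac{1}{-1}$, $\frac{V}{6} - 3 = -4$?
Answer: $-23731066562$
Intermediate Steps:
$V = -6$ ($V = 18 + 6 \left(-4\right) = 18 - 24 = -6$)
$b{\left(Z \right)} = 1$ ($b{\left(Z \right)} = \left(-1\right) \left(-1\right) = 1$)
$B{\left(U \right)} = \left(-5 + U^{2} + 3 U\right)^{2}$ ($B{\left(U \right)} = \left(\left(\left(\left(U^{2} + 4 U\right) - 6\right) - U\right) + 1\right)^{2} = \left(\left(\left(-6 + U^{2} + 4 U\right) - U\right) + 1\right)^{2} = \left(\left(-6 + U^{2} + 3 U\right) + 1\right)^{2} = \left(-5 + U^{2} + 3 U\right)^{2}$)
$27839 - B{\left(w \right)} = 27839 - \left(-5 + \left(-394\right)^{2} + 3 \left(-394\right)\right)^{2} = 27839 - \left(-5 + 155236 - 1182\right)^{2} = 27839 - 154049^{2} = 27839 - 23731094401 = -23731066562$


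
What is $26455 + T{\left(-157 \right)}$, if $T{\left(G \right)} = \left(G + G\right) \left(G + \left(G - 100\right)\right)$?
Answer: $156451$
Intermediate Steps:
$T{\left(G \right)} = 2 G \left(-100 + 2 G\right)$ ($T{\left(G \right)} = 2 G \left(G + \left(-100 + G\right)\right) = 2 G \left(-100 + 2 G\right)$)
$26455 + T{\left(-157 \right)} = 26455 + 4 \left(-157\right) \left(-50 - 157\right) = 26455 + 4 \left(-157\right) \left(-207\right) = 26455 + 129996 = 156451$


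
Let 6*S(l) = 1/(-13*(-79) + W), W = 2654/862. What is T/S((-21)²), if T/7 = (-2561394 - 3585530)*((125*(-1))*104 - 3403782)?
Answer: 391626580065426869184/431 ≈ 9.0865e+17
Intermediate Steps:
W = 1327/431 (W = 2654*(1/862) = 1327/431 ≈ 3.0789)
T = 147018894949976 (T = 7*((-2561394 - 3585530)*((125*(-1))*104 - 3403782)) = 7*(-6146924*(-125*104 - 3403782)) = 7*(-6146924*(-13000 - 3403782)) = 7*(-6146924*(-3416782)) = 7*21002699278568 = 147018894949976)
S(l) = 431/2663784 (S(l) = 1/(6*(-13*(-79) + 1327/431)) = 1/(6*(1027 + 1327/431)) = 1/(6*(443964/431)) = (⅙)*(431/443964) = 431/2663784)
T/S((-21)²) = 147018894949976/(431/2663784) = 147018894949976*(2663784/431) = 391626580065426869184/431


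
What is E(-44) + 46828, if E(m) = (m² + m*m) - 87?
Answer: 50613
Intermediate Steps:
E(m) = -87 + 2*m² (E(m) = (m² + m²) - 87 = 2*m² - 87 = -87 + 2*m²)
E(-44) + 46828 = (-87 + 2*(-44)²) + 46828 = (-87 + 2*1936) + 46828 = (-87 + 3872) + 46828 = 3785 + 46828 = 50613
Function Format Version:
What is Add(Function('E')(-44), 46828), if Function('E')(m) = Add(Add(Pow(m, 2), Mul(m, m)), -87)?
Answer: 50613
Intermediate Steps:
Function('E')(m) = Add(-87, Mul(2, Pow(m, 2))) (Function('E')(m) = Add(Add(Pow(m, 2), Pow(m, 2)), -87) = Add(Mul(2, Pow(m, 2)), -87) = Add(-87, Mul(2, Pow(m, 2))))
Add(Function('E')(-44), 46828) = Add(Add(-87, Mul(2, Pow(-44, 2))), 46828) = Add(Add(-87, Mul(2, 1936)), 46828) = Add(Add(-87, 3872), 46828) = Add(3785, 46828) = 50613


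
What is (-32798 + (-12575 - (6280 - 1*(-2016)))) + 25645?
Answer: -28024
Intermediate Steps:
(-32798 + (-12575 - (6280 - 1*(-2016)))) + 25645 = (-32798 + (-12575 - (6280 + 2016))) + 25645 = (-32798 + (-12575 - 1*8296)) + 25645 = (-32798 + (-12575 - 8296)) + 25645 = (-32798 - 20871) + 25645 = -53669 + 25645 = -28024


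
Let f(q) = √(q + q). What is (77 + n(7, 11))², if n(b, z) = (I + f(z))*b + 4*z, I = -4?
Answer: 9727 + 1302*√22 ≈ 15834.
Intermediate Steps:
f(q) = √2*√q (f(q) = √(2*q) = √2*√q)
n(b, z) = 4*z + b*(-4 + √2*√z) (n(b, z) = (-4 + √2*√z)*b + 4*z = b*(-4 + √2*√z) + 4*z = 4*z + b*(-4 + √2*√z))
(77 + n(7, 11))² = (77 + (-4*7 + 4*11 + 7*√2*√11))² = (77 + (-28 + 44 + 7*√22))² = (77 + (16 + 7*√22))² = (93 + 7*√22)²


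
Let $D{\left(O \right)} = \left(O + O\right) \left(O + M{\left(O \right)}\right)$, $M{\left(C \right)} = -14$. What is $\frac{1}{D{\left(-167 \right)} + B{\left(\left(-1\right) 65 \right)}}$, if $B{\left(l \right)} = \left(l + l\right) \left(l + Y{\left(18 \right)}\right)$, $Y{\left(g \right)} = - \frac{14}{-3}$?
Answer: $\frac{3}{204892} \approx 1.4642 \cdot 10^{-5}$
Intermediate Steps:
$Y{\left(g \right)} = \frac{14}{3}$ ($Y{\left(g \right)} = \left(-14\right) \left(- \frac{1}{3}\right) = \frac{14}{3}$)
$D{\left(O \right)} = 2 O \left(-14 + O\right)$ ($D{\left(O \right)} = \left(O + O\right) \left(O - 14\right) = 2 O \left(-14 + O\right)$)
$B{\left(l \right)} = 2 l \left(\frac{14}{3} + l\right)$ ($B{\left(l \right)} = \left(l + l\right) \left(l + \frac{14}{3}\right) = 2 l \left(\frac{14}{3} + l\right)$)
$\frac{1}{D{\left(-167 \right)} + B{\left(\left(-1\right) 65 \right)}} = \frac{1}{2 \left(-167\right) \left(-14 - 167\right) + \frac{2 \left(\left(-1\right) 65\right) \left(14 + 3 \left(\left(-1\right) 65\right)\right)}{3}} = \frac{1}{2 \left(-167\right) \left(-181\right) + \frac{2}{3} \left(-65\right) \left(14 + 3 \left(-65\right)\right)} = \frac{1}{60454 + \frac{2}{3} \left(-65\right) \left(14 - 195\right)} = \frac{1}{60454 + \frac{2}{3} \left(-65\right) \left(-181\right)} = \frac{1}{60454 + \frac{23530}{3}} = \frac{1}{\frac{204892}{3}} = \frac{3}{204892}$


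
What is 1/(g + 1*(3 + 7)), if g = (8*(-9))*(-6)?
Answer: 1/442 ≈ 0.0022624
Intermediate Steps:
g = 432 (g = -72*(-6) = 432)
1/(g + 1*(3 + 7)) = 1/(432 + 1*(3 + 7)) = 1/(432 + 1*10) = 1/(432 + 10) = 1/442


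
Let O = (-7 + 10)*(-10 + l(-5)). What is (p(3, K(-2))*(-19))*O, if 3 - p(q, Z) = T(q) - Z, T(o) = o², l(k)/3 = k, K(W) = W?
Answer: -11400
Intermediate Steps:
l(k) = 3*k
p(q, Z) = 3 + Z - q² (p(q, Z) = 3 - (q² - Z) = 3 + (Z - q²) = 3 + Z - q²)
O = -75 (O = (-7 + 10)*(-10 + 3*(-5)) = 3*(-10 - 15) = 3*(-25) = -75)
(p(3, K(-2))*(-19))*O = ((3 - 2 - 1*3²)*(-19))*(-75) = ((3 - 2 - 1*9)*(-19))*(-75) = ((3 - 2 - 9)*(-19))*(-75) = -8*(-19)*(-75) = 152*(-75) = -11400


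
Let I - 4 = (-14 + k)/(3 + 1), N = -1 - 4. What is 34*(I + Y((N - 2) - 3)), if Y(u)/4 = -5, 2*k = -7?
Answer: -2771/4 ≈ -692.75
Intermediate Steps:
k = -7/2 (k = (½)*(-7) = -7/2 ≈ -3.5000)
N = -5
Y(u) = -20 (Y(u) = 4*(-5) = -20)
I = -3/8 (I = 4 + (-14 - 7/2)/(3 + 1) = 4 - 35/2/4 = 4 - 35/2*¼ = 4 - 35/8 = -3/8 ≈ -0.37500)
34*(I + Y((N - 2) - 3)) = 34*(-3/8 - 20) = 34*(-163/8) = -2771/4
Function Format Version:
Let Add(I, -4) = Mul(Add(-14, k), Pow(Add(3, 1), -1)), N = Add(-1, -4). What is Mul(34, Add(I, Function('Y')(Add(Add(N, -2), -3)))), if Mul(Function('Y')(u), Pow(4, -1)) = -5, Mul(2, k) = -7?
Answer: Rational(-2771, 4) ≈ -692.75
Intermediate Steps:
k = Rational(-7, 2) (k = Mul(Rational(1, 2), -7) = Rational(-7, 2) ≈ -3.5000)
N = -5
Function('Y')(u) = -20 (Function('Y')(u) = Mul(4, -5) = -20)
I = Rational(-3, 8) (I = Add(4, Mul(Add(-14, Rational(-7, 2)), Pow(Add(3, 1), -1))) = Add(4, Mul(Rational(-35, 2), Pow(4, -1))) = Add(4, Mul(Rational(-35, 2), Rational(1, 4))) = Add(4, Rational(-35, 8)) = Rational(-3, 8) ≈ -0.37500)
Mul(34, Add(I, Function('Y')(Add(Add(N, -2), -3)))) = Mul(34, Add(Rational(-3, 8), -20)) = Mul(34, Rational(-163, 8)) = Rational(-2771, 4)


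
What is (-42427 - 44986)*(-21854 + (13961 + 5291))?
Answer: 227448626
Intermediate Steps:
(-42427 - 44986)*(-21854 + (13961 + 5291)) = -87413*(-21854 + 19252) = -87413*(-2602) = 227448626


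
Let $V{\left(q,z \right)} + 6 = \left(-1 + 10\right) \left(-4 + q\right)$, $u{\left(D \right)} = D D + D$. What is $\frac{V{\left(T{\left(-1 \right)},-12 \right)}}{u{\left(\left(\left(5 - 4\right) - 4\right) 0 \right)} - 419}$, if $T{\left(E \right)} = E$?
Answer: $\frac{51}{419} \approx 0.12172$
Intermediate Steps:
$u{\left(D \right)} = D + D^{2}$ ($u{\left(D \right)} = D^{2} + D = D + D^{2}$)
$V{\left(q,z \right)} = -42 + 9 q$ ($V{\left(q,z \right)} = -6 + \left(-1 + 10\right) \left(-4 + q\right) = -6 + 9 \left(-4 + q\right) = -6 + \left(-36 + 9 q\right) = -42 + 9 q$)
$\frac{V{\left(T{\left(-1 \right)},-12 \right)}}{u{\left(\left(\left(5 - 4\right) - 4\right) 0 \right)} - 419} = \frac{-42 + 9 \left(-1\right)}{\left(\left(5 - 4\right) - 4\right) 0 \left(1 + \left(\left(5 - 4\right) - 4\right) 0\right) - 419} = \frac{-42 - 9}{\left(\left(5 - 4\right) - 4\right) 0 \left(1 + \left(\left(5 - 4\right) - 4\right) 0\right) - 419} = \frac{1}{\left(1 - 4\right) 0 \left(1 + \left(1 - 4\right) 0\right) - 419} \left(-51\right) = \frac{1}{\left(-3\right) 0 \left(1 - 0\right) - 419} \left(-51\right) = \frac{1}{0 \left(1 + 0\right) - 419} \left(-51\right) = \frac{1}{0 \cdot 1 - 419} \left(-51\right) = \frac{1}{0 - 419} \left(-51\right) = \frac{1}{-419} \left(-51\right) = \left(- \frac{1}{419}\right) \left(-51\right) = \frac{51}{419}$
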